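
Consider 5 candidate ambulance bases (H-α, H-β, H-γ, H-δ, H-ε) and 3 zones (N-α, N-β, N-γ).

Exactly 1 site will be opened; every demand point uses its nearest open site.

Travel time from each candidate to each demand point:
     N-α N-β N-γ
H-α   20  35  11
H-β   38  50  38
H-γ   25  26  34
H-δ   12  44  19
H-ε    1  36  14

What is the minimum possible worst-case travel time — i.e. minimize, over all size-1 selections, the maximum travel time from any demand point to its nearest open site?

34

Open {H-γ}.
  Farthest demand point is N-γ at travel time 34 (to H-γ); all others are ≤ 34.
With {H-α} the worst case is 35.
With {H-ε} the worst case is 36.
No size-1 selection achieves below 34.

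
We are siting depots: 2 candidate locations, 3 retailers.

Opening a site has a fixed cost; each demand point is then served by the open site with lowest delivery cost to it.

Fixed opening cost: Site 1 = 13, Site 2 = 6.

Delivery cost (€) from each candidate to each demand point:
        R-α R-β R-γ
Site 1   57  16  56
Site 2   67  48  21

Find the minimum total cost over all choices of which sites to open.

113

Open {Site 1, Site 2}: assign each demand point to its cheapest open site.
  R-α→Site 1 57, R-β→Site 1 16, R-γ→Site 2 21
  delivery cost 94, fixed 19 → total 113.
Compare {Site 1}: delivery cost 129 + fixed 13 = 142.
Compare {Site 2}: delivery cost 136 + fixed 6 = 142.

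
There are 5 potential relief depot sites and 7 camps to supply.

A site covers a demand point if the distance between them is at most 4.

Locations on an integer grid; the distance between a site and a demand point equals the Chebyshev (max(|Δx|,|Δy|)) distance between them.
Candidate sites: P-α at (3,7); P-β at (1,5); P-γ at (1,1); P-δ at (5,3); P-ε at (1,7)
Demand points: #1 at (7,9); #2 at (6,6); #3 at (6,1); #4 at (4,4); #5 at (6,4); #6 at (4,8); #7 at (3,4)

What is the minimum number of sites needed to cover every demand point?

2

Coverage sets (demand points within 4 of each site):
  P-α: {#1, #2, #4, #5, #6, #7}
  P-β: {#4, #6, #7}
  P-γ: {#4, #7}
  P-δ: {#2, #3, #4, #5, #7}
  P-ε: {#4, #6, #7}
No single site covers all 7 demand points.
But {P-α, P-δ} covers everything, so the minimum is 2.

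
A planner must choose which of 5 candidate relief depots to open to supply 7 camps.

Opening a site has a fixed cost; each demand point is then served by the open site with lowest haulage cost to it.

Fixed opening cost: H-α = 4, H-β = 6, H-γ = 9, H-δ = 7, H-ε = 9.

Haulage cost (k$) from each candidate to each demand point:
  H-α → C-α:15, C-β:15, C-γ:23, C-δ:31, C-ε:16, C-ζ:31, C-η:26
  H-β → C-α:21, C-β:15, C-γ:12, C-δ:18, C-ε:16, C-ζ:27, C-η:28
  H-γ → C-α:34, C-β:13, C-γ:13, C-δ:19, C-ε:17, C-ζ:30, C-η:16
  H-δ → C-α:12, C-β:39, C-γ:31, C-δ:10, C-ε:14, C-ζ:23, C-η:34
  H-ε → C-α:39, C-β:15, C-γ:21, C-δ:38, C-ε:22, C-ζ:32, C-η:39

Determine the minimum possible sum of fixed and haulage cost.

Open {H-γ, H-δ}: assign each demand point to its cheapest open site.
  C-α→H-δ 12, C-β→H-γ 13, C-γ→H-γ 13, C-δ→H-δ 10, C-ε→H-δ 14, C-ζ→H-δ 23, C-η→H-γ 16
  haulage cost 101, fixed 16 → total 117.
Compare {H-α, H-γ, H-δ}: haulage cost 101 + fixed 20 = 121.
Compare {H-β, H-γ, H-δ}: haulage cost 100 + fixed 22 = 122.
Compare {H-γ, H-δ, H-ε}: haulage cost 101 + fixed 25 = 126.
All other subsets cost ≥ 121. Minimum total cost: 117.

117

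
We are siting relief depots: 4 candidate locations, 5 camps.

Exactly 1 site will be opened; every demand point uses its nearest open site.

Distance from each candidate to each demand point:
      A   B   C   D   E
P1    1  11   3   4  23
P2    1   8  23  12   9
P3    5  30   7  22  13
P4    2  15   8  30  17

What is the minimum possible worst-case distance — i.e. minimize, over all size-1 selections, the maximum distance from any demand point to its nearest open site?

23

Open {P1}.
  Farthest demand point is E at distance 23 (to P1); all others are ≤ 23.
With {P2} the worst case is 23.
With {P3} the worst case is 30.
No size-1 selection achieves below 23.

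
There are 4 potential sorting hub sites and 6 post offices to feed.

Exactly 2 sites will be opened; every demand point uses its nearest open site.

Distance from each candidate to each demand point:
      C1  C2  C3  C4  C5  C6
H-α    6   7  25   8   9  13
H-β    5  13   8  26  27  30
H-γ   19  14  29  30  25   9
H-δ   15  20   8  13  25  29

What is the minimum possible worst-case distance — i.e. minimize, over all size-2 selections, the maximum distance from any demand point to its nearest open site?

13

Open {H-α, H-β}.
  Farthest demand point is C6 at distance 13 (to H-α); all others are ≤ 13.
With {H-α, H-δ} the worst case is 13.
With {H-α, H-γ} the worst case is 25.
No size-2 selection achieves below 13.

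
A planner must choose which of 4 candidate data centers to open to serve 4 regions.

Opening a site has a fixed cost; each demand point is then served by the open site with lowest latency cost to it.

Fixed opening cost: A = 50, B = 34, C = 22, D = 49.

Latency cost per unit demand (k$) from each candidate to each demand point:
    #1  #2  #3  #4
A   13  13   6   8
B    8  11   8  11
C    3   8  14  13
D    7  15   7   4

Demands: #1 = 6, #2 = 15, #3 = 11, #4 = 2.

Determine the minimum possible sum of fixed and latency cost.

292

Open {A, C}: assign each demand point to its cheapest open site.
  #1→C 6×3=18, #2→C 15×8=120, #3→A 11×6=66, #4→A 2×8=16
  latency cost 220, fixed 72 → total 292.
Compare {C, D}: latency cost 223 + fixed 71 = 294.
Compare {B, C}: latency cost 248 + fixed 56 = 304.
Compare {A, B, C}: latency cost 220 + fixed 106 = 326.
All other subsets cost ≥ 294. Minimum total cost: 292.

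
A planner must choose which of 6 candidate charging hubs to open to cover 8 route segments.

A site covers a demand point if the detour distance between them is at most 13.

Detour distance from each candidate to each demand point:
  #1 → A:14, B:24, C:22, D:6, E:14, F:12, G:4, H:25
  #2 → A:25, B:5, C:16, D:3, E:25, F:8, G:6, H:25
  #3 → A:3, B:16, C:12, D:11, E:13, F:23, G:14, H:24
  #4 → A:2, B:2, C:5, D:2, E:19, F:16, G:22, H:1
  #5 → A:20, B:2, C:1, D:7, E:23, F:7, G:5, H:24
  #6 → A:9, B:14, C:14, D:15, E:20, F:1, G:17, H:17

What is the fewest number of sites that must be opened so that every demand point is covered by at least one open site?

Coverage sets (demand points within 13 of each site):
  #1: {D, F, G}
  #2: {B, D, F, G}
  #3: {A, C, D, E}
  #4: {A, B, C, D, H}
  #5: {B, C, D, F, G}
  #6: {A, F}
No 2 sites suffice: every size-2 union leaves at least one demand point uncovered.
But {#1, #3, #4} covers everything, so the minimum is 3.

3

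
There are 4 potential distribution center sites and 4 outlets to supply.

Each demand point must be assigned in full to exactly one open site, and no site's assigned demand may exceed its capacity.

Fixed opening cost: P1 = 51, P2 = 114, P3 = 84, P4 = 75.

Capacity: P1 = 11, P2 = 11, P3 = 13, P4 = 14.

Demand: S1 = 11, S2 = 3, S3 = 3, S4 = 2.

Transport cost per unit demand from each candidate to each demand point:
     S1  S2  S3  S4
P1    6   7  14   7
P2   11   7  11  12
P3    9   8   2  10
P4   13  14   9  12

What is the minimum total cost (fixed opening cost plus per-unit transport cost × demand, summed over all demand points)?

251

Open {P1, P3}; cheapest assignment that respects the capacities:
  P1 (cap 11, load 11): S1 — cost 11×6 = 66
  P3 (cap 13, load 8): S2, S3, S4 — cost 3×8 + 3×2 + 2×10 = 50
  Shipping 116, fixed 135 → total 251.
  Any other capacity-feasible assignment to {P1, P3} ships for at least 116.
Compare {P1, P4}: its best feasible assignment gives total 285.
Compare {P1, P2}: its best feasible assignment gives total 309.
Every other set of open sites that can feasibly serve all demand totals ≥ 285 even under its best assignment. Minimum: 251.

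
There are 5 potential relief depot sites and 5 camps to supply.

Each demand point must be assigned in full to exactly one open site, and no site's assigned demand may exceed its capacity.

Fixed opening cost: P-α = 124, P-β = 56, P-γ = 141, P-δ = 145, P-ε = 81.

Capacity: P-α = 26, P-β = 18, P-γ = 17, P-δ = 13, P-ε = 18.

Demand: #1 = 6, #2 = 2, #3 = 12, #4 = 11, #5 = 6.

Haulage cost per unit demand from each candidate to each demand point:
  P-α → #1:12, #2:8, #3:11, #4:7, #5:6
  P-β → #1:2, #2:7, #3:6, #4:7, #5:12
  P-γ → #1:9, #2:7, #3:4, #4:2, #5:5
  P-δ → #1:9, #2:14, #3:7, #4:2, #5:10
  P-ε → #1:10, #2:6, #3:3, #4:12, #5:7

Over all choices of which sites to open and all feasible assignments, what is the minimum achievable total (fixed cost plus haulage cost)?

390

Open {P-β, P-γ, P-ε}; cheapest assignment that respects the capacities:
  P-β (cap 18, load 6): #1 — cost 6×2 = 12
  P-γ (cap 17, load 17): #4, #5 — cost 11×2 + 6×5 = 52
  P-ε (cap 18, load 14): #2, #3 — cost 2×6 + 12×3 = 48
  Shipping 112, fixed 278 → total 390.
  Any other capacity-feasible assignment to {P-β, P-γ, P-ε} ships for at least 112.
Compare {P-α, P-β}: its best feasible assignment gives total 393.
Compare {P-β, P-δ, P-ε}: its best feasible assignment gives total 408.
Every other set of open sites that can feasibly serve all demand totals ≥ 393 even under its best assignment. Minimum: 390.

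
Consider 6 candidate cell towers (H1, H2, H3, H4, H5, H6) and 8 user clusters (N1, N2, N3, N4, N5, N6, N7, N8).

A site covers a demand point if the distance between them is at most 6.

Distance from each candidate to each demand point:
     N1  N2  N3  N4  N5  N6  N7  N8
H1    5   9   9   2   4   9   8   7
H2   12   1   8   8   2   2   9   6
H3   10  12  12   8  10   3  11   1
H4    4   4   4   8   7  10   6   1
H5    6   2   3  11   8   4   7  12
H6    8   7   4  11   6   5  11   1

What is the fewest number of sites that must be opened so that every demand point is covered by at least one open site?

Coverage sets (demand points within 6 of each site):
  H1: {N1, N4, N5}
  H2: {N2, N5, N6, N8}
  H3: {N6, N8}
  H4: {N1, N2, N3, N7, N8}
  H5: {N1, N2, N3, N6}
  H6: {N3, N5, N6, N8}
No 2 sites suffice: every size-2 union leaves at least one demand point uncovered.
But {H1, H2, H4} covers everything, so the minimum is 3.

3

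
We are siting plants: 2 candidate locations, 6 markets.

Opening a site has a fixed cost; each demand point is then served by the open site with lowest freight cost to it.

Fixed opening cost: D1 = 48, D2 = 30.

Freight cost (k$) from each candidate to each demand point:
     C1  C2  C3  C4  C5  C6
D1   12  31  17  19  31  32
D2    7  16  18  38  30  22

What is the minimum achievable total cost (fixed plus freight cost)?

Open {D2}: assign each demand point to its cheapest open site.
  C1→D2 7, C2→D2 16, C3→D2 18, C4→D2 38, C5→D2 30, C6→D2 22
  freight cost 131, fixed 30 → total 161.
Compare {D1, D2}: freight cost 111 + fixed 78 = 189.
Compare {D1}: freight cost 142 + fixed 48 = 190.

161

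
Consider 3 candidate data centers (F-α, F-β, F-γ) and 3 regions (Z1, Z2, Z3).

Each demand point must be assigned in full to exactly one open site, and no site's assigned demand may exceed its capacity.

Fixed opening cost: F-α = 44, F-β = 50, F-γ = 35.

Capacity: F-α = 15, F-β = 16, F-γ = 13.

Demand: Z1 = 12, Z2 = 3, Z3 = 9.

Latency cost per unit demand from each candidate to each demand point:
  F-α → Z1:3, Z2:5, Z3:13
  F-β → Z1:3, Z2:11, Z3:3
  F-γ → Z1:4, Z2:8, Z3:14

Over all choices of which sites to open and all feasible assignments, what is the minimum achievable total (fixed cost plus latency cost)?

172

Open {F-α, F-β}; cheapest assignment that respects the capacities:
  F-α (cap 15, load 15): Z1, Z2 — cost 12×3 + 3×5 = 51
  F-β (cap 16, load 9): Z3 — cost 9×3 = 27
  Shipping 78, fixed 94 → total 172.
  Any other capacity-feasible assignment to {F-α, F-β} ships for at least 78.
Compare {F-β, F-γ}: its best feasible assignment gives total 193.
Compare {F-α, F-β, F-γ}: its best feasible assignment gives total 207.
Every other set of open sites that can feasibly serve all demand totals ≥ 193 even under its best assignment. Minimum: 172.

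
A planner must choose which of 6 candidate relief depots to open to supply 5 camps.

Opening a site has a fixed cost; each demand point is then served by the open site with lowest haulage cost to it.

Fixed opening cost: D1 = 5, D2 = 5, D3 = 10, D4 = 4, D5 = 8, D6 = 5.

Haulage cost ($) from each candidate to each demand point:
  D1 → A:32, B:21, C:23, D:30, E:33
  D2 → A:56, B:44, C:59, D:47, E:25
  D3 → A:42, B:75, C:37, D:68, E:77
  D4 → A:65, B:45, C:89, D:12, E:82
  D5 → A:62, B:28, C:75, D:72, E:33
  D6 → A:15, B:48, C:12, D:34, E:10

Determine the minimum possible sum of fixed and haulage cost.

Open {D1, D4, D6}: assign each demand point to its cheapest open site.
  A→D6 15, B→D1 21, C→D6 12, D→D4 12, E→D6 10
  haulage cost 70, fixed 14 → total 84.
Compare {D1, D2, D4, D6}: haulage cost 70 + fixed 19 = 89.
Compare {D1, D4, D5, D6}: haulage cost 70 + fixed 22 = 92.
Compare {D4, D5, D6}: haulage cost 77 + fixed 17 = 94.
All other subsets cost ≥ 89. Minimum total cost: 84.

84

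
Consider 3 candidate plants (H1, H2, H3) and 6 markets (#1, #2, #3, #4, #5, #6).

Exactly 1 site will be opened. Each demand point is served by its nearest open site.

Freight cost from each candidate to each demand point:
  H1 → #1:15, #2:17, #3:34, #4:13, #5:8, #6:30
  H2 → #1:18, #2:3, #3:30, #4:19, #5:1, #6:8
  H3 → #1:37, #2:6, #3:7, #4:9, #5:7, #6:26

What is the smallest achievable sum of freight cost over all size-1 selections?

79

Open {H2}.
  #1→H2 18, #2→H2 3, #3→H2 30, #4→H2 19, #5→H2 1, #6→H2 8  ⇒ total 79.
Compare {H3}: total 92.
Compare {H1}: total 117.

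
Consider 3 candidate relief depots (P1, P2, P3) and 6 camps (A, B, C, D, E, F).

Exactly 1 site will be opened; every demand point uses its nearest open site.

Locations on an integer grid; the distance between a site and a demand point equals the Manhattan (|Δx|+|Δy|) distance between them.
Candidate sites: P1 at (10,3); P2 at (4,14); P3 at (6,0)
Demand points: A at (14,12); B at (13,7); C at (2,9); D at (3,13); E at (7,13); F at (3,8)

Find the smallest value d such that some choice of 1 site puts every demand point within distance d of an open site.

Open {P2}.
  Farthest demand point is B at distance 16 (to P2); all others are ≤ 16.
With {P1} the worst case is 17.
With {P3} the worst case is 20.
No size-1 selection achieves below 16.

16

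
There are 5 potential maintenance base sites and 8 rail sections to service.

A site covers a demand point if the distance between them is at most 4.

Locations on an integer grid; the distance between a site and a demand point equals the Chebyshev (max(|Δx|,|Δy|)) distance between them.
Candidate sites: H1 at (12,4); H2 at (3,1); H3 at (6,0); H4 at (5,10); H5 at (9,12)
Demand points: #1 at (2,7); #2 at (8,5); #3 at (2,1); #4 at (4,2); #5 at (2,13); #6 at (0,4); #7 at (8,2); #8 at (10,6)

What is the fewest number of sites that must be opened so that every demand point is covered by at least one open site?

3

Coverage sets (demand points within 4 of each site):
  H1: {#2, #7, #8}
  H2: {#3, #4, #6}
  H3: {#3, #4, #7}
  H4: {#1, #5}
  H5: {}
No 2 sites suffice: every size-2 union leaves at least one demand point uncovered.
But {H1, H2, H4} covers everything, so the minimum is 3.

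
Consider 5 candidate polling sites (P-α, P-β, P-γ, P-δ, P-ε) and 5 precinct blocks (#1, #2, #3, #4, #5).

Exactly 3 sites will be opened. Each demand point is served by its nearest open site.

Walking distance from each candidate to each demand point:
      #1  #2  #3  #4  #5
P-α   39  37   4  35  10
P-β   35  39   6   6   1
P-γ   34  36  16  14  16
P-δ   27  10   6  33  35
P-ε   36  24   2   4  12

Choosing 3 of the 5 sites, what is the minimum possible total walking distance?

44

Open {P-β, P-δ, P-ε}.
  #1→P-δ 27, #2→P-δ 10, #3→P-ε 2, #4→P-ε 4, #5→P-β 1  ⇒ total 44.
Compare {P-α, P-β, P-δ}: total 48.
Compare {P-β, P-γ, P-δ}: total 50.
No size-3 selection does better; minimum is 44.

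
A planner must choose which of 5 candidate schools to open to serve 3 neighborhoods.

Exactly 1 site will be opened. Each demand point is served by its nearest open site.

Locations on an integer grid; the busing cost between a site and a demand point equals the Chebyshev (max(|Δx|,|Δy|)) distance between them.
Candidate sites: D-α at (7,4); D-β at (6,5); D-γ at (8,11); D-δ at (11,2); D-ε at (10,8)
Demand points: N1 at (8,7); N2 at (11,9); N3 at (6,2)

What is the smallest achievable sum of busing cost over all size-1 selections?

Open {D-ε}.
  N1→D-ε 2, N2→D-ε 1, N3→D-ε 6  ⇒ total 9.
Compare {D-α}: total 10.
Compare {D-β}: total 10.
No size-1 selection does better; minimum is 9.

9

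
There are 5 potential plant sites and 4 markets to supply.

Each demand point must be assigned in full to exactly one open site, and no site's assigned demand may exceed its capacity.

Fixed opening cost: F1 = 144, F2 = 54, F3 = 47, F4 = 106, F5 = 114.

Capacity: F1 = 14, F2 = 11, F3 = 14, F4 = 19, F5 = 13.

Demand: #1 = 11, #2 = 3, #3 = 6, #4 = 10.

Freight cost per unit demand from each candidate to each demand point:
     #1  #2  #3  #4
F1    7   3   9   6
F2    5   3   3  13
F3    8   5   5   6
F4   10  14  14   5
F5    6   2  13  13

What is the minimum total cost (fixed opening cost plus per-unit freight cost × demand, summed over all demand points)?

357

Open {F2, F3, F4}; cheapest assignment that respects the capacities:
  F2 (cap 11, load 11): #1 — cost 11×5 = 55
  F3 (cap 14, load 9): #2, #3 — cost 3×5 + 6×5 = 45
  F4 (cap 19, load 10): #4 — cost 10×5 = 50
  Shipping 150, fixed 207 → total 357.
  Any other capacity-feasible assignment to {F2, F3, F4} ships for at least 150.
Compare {F2, F3, F5}: its best feasible assignment gives total 368.
Compare {F3, F4}: its best feasible assignment gives total 390.
Every other set of open sites that can feasibly serve all demand totals ≥ 368 even under its best assignment. Minimum: 357.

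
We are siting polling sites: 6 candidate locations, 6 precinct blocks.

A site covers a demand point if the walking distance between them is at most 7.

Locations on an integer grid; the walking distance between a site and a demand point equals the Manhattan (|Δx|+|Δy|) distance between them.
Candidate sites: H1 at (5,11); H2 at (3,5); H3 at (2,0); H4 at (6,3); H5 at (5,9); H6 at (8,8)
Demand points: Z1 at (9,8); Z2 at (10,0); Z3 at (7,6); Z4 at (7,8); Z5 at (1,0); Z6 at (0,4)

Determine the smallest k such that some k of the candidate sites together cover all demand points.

3

Coverage sets (demand points within 7 of each site):
  H1: {Z1, Z3, Z4}
  H2: {Z3, Z4, Z5, Z6}
  H3: {Z5, Z6}
  H4: {Z2, Z3, Z4, Z6}
  H5: {Z1, Z3, Z4}
  H6: {Z1, Z3, Z4}
No 2 sites suffice: every size-2 union leaves at least one demand point uncovered.
But {H1, H2, H4} covers everything, so the minimum is 3.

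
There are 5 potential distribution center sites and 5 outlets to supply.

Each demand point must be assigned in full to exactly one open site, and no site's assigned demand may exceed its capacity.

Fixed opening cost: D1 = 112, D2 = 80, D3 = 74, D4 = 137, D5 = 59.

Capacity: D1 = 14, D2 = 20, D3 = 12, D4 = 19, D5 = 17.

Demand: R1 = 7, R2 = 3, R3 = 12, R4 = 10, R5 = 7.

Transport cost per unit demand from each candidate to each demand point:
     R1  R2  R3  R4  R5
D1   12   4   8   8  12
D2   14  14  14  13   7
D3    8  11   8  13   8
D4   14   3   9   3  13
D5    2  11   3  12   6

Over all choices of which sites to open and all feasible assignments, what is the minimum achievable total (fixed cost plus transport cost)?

461

Open {D3, D4, D5}; cheapest assignment that respects the capacities:
  D3 (cap 12, load 12): R3 — cost 12×8 = 96
  D4 (cap 19, load 13): R2, R4 — cost 3×3 + 10×3 = 39
  D5 (cap 17, load 14): R1, R5 — cost 7×2 + 7×6 = 56
  Shipping 191, fixed 270 → total 461.
  Any other capacity-feasible assignment to {D3, D4, D5} ships for at least 191.
Compare {D1, D3, D5}: its best feasible assignment gives total 489.
Compare {D2, D4, D5}: its best feasible assignment gives total 498.
Every other set of open sites that can feasibly serve all demand totals ≥ 489 even under its best assignment. Minimum: 461.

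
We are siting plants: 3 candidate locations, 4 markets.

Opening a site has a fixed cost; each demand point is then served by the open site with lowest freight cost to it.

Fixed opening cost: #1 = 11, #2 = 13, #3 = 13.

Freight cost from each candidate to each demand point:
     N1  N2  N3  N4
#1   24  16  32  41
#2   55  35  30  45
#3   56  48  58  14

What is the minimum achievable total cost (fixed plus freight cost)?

Open {#1, #3}: assign each demand point to its cheapest open site.
  N1→#1 24, N2→#1 16, N3→#1 32, N4→#3 14
  freight cost 86, fixed 24 → total 110.
Compare {#1, #2, #3}: freight cost 84 + fixed 37 = 121.
Compare {#1}: freight cost 113 + fixed 11 = 124.
Compare {#1, #2}: freight cost 111 + fixed 24 = 135.
All other subsets cost ≥ 121. Minimum total cost: 110.

110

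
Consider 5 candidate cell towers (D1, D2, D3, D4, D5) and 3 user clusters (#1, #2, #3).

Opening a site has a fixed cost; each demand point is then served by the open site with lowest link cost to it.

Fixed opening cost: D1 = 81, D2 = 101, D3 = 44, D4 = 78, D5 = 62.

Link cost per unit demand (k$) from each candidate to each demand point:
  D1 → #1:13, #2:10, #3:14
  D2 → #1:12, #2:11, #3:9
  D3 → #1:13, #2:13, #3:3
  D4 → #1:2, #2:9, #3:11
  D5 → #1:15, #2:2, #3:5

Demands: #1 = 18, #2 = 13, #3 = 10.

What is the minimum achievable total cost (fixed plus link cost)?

252

Open {D4, D5}: assign each demand point to its cheapest open site.
  #1→D4 18×2=36, #2→D5 13×2=26, #3→D5 10×5=50
  link cost 112, fixed 140 → total 252.
Compare {D3, D4, D5}: link cost 92 + fixed 184 = 276.
Compare {D3, D4}: link cost 183 + fixed 122 = 305.
Compare {D1, D4, D5}: link cost 112 + fixed 221 = 333.
All other subsets cost ≥ 276. Minimum total cost: 252.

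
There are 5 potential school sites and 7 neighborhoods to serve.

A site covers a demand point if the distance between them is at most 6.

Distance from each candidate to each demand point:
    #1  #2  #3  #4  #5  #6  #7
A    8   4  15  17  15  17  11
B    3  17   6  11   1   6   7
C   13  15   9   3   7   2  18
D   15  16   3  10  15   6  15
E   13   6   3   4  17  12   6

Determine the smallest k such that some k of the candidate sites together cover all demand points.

2

Coverage sets (demand points within 6 of each site):
  A: {#2}
  B: {#1, #3, #5, #6}
  C: {#4, #6}
  D: {#3, #6}
  E: {#2, #3, #4, #7}
No single site covers all 7 demand points.
But {B, E} covers everything, so the minimum is 2.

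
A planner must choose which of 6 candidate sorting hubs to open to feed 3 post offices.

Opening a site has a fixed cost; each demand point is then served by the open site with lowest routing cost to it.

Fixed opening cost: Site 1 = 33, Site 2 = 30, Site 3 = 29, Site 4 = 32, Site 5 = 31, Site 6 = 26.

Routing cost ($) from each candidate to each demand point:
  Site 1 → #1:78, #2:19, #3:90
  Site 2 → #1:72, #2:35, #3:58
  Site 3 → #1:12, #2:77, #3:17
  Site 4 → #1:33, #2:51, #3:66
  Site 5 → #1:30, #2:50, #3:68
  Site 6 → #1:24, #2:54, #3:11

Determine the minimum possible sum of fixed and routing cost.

Open {Site 1, Site 3}: assign each demand point to its cheapest open site.
  #1→Site 3 12, #2→Site 1 19, #3→Site 3 17
  routing cost 48, fixed 62 → total 110.
Compare {Site 1, Site 6}: routing cost 54 + fixed 59 = 113.
Compare {Site 6}: routing cost 89 + fixed 26 = 115.
Compare {Site 2, Site 3}: routing cost 64 + fixed 59 = 123.
All other subsets cost ≥ 113. Minimum total cost: 110.

110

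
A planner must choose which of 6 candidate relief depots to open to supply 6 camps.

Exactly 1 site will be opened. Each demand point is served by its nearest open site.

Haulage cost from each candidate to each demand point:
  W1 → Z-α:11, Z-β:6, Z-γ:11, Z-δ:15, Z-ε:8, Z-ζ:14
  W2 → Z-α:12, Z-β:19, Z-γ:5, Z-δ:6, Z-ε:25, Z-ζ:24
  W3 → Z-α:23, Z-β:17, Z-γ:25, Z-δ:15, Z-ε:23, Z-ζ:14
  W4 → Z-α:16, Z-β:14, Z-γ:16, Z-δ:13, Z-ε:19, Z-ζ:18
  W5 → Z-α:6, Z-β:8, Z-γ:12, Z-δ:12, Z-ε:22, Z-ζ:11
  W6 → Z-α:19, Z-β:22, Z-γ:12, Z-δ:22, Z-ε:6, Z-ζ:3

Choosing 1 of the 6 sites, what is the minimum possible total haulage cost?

Open {W1}.
  Z-α→W1 11, Z-β→W1 6, Z-γ→W1 11, Z-δ→W1 15, Z-ε→W1 8, Z-ζ→W1 14  ⇒ total 65.
Compare {W5}: total 71.
Compare {W6}: total 84.
No size-1 selection does better; minimum is 65.

65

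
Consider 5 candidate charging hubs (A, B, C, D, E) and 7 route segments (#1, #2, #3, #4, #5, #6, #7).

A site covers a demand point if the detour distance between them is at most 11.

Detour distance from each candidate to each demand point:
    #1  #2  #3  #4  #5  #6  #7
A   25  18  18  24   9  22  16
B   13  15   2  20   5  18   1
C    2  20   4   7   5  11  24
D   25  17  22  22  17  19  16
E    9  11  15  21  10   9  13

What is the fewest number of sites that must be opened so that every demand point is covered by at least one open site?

3

Coverage sets (demand points within 11 of each site):
  A: {#5}
  B: {#3, #5, #7}
  C: {#1, #3, #4, #5, #6}
  D: {}
  E: {#1, #2, #5, #6}
No 2 sites suffice: every size-2 union leaves at least one demand point uncovered.
But {B, C, E} covers everything, so the minimum is 3.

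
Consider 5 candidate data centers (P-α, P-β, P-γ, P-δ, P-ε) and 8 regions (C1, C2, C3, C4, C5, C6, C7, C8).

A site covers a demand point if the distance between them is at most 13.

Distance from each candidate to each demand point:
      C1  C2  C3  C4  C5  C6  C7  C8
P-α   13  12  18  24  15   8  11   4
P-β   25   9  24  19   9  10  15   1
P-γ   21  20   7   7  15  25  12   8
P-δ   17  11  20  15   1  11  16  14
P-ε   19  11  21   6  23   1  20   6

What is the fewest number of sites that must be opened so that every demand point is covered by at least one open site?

3

Coverage sets (demand points within 13 of each site):
  P-α: {C1, C2, C6, C7, C8}
  P-β: {C2, C5, C6, C8}
  P-γ: {C3, C4, C7, C8}
  P-δ: {C2, C5, C6}
  P-ε: {C2, C4, C6, C8}
No 2 sites suffice: every size-2 union leaves at least one demand point uncovered.
But {P-α, P-β, P-γ} covers everything, so the minimum is 3.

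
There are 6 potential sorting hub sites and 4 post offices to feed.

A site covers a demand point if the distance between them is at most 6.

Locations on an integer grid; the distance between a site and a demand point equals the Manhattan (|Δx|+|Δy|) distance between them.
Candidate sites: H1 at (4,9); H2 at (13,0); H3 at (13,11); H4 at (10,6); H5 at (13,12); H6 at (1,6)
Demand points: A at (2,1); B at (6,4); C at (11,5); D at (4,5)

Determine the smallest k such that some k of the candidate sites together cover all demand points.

2

Coverage sets (demand points within 6 of each site):
  H1: {D}
  H2: {}
  H3: {}
  H4: {B, C}
  H5: {}
  H6: {A, D}
No single site covers all 4 demand points.
But {H4, H6} covers everything, so the minimum is 2.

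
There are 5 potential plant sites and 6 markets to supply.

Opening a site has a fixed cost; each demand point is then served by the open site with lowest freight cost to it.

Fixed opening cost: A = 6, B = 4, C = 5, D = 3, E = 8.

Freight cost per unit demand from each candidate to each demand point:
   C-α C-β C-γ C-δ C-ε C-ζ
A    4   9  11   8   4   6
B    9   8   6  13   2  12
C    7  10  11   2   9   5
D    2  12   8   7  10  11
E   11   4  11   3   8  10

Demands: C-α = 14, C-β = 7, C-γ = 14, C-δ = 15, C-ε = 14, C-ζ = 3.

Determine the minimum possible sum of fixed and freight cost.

Open {B, C, D, E}: assign each demand point to its cheapest open site.
  C-α→D 14×2=28, C-β→E 7×4=28, C-γ→B 14×6=84, C-δ→C 15×2=30, C-ε→B 14×2=28, C-ζ→C 3×5=15
  freight cost 213, fixed 20 → total 233.
Compare {A, B, C, D, E}: freight cost 213 + fixed 26 = 239.
Compare {A, B, D, E}: freight cost 231 + fixed 21 = 252.
Compare {B, C, D}: freight cost 241 + fixed 12 = 253.
All other subsets cost ≥ 239. Minimum total cost: 233.

233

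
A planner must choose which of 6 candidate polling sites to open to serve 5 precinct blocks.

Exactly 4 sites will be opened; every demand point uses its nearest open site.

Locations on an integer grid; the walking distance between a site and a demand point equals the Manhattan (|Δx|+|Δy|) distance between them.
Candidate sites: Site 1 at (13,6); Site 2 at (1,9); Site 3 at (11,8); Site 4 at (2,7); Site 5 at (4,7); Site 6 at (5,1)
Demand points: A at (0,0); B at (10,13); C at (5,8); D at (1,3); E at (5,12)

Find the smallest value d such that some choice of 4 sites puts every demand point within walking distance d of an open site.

Open {Site 1, Site 3, Site 5, Site 6}.
  Farthest demand point is A at walking distance 6 (to Site 6); all others are ≤ 6.
With {Site 2, Site 3, Site 5, Site 6} the worst case is 6.
With {Site 3, Site 4, Site 5, Site 6} the worst case is 6.
No size-4 selection achieves below 6.

6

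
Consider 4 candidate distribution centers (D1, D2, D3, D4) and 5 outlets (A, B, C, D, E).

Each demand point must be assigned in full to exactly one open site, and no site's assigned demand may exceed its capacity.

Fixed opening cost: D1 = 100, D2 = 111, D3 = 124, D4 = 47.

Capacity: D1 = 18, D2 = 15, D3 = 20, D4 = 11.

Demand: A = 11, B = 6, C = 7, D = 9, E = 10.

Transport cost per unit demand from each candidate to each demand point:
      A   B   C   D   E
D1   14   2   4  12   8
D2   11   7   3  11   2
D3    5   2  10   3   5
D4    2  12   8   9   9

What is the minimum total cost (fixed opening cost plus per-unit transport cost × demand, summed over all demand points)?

Open {D1, D3, D4}; cheapest assignment that respects the capacities:
  D1 (cap 18, load 13): B, C — cost 6×2 + 7×4 = 40
  D3 (cap 20, load 19): D, E — cost 9×3 + 10×5 = 77
  D4 (cap 11, load 11): A — cost 11×2 = 22
  Shipping 139, fixed 271 → total 410.
  Any other capacity-feasible assignment to {D1, D3, D4} ships for at least 139.
Compare {D2, D3, D4}: its best feasible assignment gives total 444.
Compare {D1, D2, D3}: its best feasible assignment gives total 477.
Every other set of open sites that can feasibly serve all demand totals ≥ 444 even under its best assignment. Minimum: 410.

410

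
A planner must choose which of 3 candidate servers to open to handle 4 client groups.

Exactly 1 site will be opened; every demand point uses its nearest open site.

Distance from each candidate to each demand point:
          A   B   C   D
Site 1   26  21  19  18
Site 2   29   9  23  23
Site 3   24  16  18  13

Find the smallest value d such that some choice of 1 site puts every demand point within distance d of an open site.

24

Open {Site 3}.
  Farthest demand point is A at distance 24 (to Site 3); all others are ≤ 24.
With {Site 1} the worst case is 26.
With {Site 2} the worst case is 29.
No size-1 selection achieves below 24.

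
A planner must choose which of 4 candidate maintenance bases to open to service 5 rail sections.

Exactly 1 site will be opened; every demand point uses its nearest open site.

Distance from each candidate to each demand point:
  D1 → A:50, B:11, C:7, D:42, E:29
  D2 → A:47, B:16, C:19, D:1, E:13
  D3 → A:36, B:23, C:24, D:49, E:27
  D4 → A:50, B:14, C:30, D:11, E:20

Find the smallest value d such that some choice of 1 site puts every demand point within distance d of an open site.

Open {D2}.
  Farthest demand point is A at distance 47 (to D2); all others are ≤ 47.
With {D3} the worst case is 49.
With {D1} the worst case is 50.
No size-1 selection achieves below 47.

47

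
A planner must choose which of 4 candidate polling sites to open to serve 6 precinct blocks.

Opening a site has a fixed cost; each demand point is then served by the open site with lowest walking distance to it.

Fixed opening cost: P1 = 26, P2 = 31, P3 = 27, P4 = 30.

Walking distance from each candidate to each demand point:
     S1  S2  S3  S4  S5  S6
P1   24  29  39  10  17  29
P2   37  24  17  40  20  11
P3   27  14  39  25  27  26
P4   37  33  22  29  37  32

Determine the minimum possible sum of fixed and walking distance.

Open {P1, P2}: assign each demand point to its cheapest open site.
  S1→P1 24, S2→P2 24, S3→P2 17, S4→P1 10, S5→P1 17, S6→P2 11
  walking distance 103, fixed 57 → total 160.
Compare {P2, P3}: walking distance 114 + fixed 58 = 172.
Compare {P1}: walking distance 148 + fixed 26 = 174.
Compare {P1, P2, P3}: walking distance 93 + fixed 84 = 177.
All other subsets cost ≥ 172. Minimum total cost: 160.

160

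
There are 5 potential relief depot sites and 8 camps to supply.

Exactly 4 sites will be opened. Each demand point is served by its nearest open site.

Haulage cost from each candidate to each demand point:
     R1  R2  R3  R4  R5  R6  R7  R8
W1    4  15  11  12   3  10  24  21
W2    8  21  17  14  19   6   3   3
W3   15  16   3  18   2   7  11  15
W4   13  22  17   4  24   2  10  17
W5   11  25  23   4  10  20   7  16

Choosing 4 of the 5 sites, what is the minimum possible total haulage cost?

Open {W1, W2, W3, W4}.
  R1→W1 4, R2→W1 15, R3→W3 3, R4→W4 4, R5→W3 2, R6→W4 2, R7→W2 3, R8→W2 3  ⇒ total 36.
Compare {W1, W2, W3, W5}: total 40.
Compare {W2, W3, W4, W5}: total 41.
No size-4 selection does better; minimum is 36.

36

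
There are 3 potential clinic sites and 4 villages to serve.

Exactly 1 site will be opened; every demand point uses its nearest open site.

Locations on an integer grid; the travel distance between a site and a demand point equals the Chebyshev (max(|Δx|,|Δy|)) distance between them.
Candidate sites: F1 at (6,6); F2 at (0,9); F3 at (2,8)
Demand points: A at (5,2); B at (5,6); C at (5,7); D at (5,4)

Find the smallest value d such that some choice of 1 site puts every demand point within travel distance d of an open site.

4

Open {F1}.
  Farthest demand point is A at travel distance 4 (to F1); all others are ≤ 4.
With {F3} the worst case is 6.
With {F2} the worst case is 7.
No size-1 selection achieves below 4.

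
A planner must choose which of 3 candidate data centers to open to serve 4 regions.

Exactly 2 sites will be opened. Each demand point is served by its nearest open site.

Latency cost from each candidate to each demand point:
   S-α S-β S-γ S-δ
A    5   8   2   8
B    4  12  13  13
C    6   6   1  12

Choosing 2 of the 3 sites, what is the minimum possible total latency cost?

20

Open {A, C}.
  S-α→A 5, S-β→C 6, S-γ→C 1, S-δ→A 8  ⇒ total 20.
Compare {A, B}: total 22.
Compare {B, C}: total 23.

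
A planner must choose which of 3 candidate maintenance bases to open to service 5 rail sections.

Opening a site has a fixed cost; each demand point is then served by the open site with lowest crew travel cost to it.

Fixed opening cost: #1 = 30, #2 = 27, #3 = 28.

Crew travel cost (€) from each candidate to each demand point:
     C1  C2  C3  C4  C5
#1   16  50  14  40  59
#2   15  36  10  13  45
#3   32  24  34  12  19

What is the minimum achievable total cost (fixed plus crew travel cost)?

Open {#2, #3}: assign each demand point to its cheapest open site.
  C1→#2 15, C2→#3 24, C3→#2 10, C4→#3 12, C5→#3 19
  crew travel cost 80, fixed 55 → total 135.
Compare {#1, #3}: crew travel cost 85 + fixed 58 = 143.
Compare {#2}: crew travel cost 119 + fixed 27 = 146.
Compare {#3}: crew travel cost 121 + fixed 28 = 149.
All other subsets cost ≥ 143. Minimum total cost: 135.

135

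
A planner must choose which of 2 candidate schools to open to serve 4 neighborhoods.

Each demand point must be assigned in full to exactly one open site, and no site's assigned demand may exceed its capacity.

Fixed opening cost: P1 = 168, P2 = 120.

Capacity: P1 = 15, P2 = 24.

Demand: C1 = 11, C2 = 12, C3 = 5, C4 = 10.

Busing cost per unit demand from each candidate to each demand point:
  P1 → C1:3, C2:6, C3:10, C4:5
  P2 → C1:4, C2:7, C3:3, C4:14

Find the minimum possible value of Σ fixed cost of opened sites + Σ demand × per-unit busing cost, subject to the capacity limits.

516

Open {P1, P2}; cheapest assignment that respects the capacities:
  P1 (cap 15, load 15): C3, C4 — cost 5×10 + 10×5 = 100
  P2 (cap 24, load 23): C1, C2 — cost 11×4 + 12×7 = 128
  Shipping 228, fixed 288 → total 516.
  Any other capacity-feasible assignment to {P1, P2} ships for at least 228.
Total demand is 38 and no other set of sites has combined capacity ≥ 38, so {P1, P2} is the only feasible choice of open sites. Minimum: 516.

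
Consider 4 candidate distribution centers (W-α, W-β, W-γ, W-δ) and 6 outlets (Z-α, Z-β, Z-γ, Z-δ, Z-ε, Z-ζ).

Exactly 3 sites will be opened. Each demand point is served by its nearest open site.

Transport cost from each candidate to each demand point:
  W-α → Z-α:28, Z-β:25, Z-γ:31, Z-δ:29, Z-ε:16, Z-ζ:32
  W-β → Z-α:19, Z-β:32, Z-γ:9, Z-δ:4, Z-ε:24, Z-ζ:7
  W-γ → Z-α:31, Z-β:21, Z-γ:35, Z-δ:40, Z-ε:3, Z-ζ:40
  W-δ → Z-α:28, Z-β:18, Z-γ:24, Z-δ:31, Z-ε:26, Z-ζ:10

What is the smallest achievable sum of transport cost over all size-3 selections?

60

Open {W-β, W-γ, W-δ}.
  Z-α→W-β 19, Z-β→W-δ 18, Z-γ→W-β 9, Z-δ→W-β 4, Z-ε→W-γ 3, Z-ζ→W-β 7  ⇒ total 60.
Compare {W-α, W-β, W-γ}: total 63.
Compare {W-α, W-β, W-δ}: total 73.
No size-3 selection does better; minimum is 60.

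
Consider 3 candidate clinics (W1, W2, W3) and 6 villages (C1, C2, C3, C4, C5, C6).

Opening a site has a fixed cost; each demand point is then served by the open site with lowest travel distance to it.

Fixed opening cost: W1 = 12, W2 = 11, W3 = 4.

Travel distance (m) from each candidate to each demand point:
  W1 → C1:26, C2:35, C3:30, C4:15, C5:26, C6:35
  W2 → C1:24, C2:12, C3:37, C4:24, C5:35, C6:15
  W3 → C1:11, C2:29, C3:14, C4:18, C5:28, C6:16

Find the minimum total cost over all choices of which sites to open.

113

Open {W2, W3}: assign each demand point to its cheapest open site.
  C1→W3 11, C2→W2 12, C3→W3 14, C4→W3 18, C5→W3 28, C6→W2 15
  travel distance 98, fixed 15 → total 113.
Compare {W3}: travel distance 116 + fixed 4 = 120.
Compare {W1, W2, W3}: travel distance 93 + fixed 27 = 120.
Compare {W1, W3}: travel distance 111 + fixed 16 = 127.
All other subsets cost ≥ 120. Minimum total cost: 113.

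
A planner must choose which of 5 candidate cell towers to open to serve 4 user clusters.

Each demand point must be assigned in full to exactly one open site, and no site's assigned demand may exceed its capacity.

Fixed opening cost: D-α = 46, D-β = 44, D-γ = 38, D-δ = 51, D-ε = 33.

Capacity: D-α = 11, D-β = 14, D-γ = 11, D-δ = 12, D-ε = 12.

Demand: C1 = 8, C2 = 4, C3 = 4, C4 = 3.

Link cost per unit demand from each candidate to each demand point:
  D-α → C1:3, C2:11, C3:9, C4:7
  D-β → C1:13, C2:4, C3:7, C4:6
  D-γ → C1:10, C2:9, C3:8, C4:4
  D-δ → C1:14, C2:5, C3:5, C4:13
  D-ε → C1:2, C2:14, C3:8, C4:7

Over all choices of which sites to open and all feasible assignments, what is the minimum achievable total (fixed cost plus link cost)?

Open {D-β, D-ε}; cheapest assignment that respects the capacities:
  D-β (cap 14, load 11): C2, C3, C4 — cost 4×4 + 4×7 + 3×6 = 62
  D-ε (cap 12, load 8): C1 — cost 8×2 = 16
  Shipping 78, fixed 77 → total 155.
  Any other capacity-feasible assignment to {D-β, D-ε} ships for at least 78.
Compare {D-δ, D-ε}: its best feasible assignment gives total 161.
Compare {D-γ, D-ε}: its best feasible assignment gives total 167.
Every other set of open sites that can feasibly serve all demand totals ≥ 161 even under its best assignment. Minimum: 155.

155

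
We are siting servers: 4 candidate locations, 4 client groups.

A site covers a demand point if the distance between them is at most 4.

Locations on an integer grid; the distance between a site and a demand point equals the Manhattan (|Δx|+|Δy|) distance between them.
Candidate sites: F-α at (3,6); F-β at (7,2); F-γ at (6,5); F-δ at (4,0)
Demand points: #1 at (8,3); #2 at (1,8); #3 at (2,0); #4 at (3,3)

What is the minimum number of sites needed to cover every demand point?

Coverage sets (demand points within 4 of each site):
  F-α: {#2, #4}
  F-β: {#1}
  F-γ: {#1}
  F-δ: {#3, #4}
No 2 sites suffice: every size-2 union leaves at least one demand point uncovered.
But {F-α, F-β, F-δ} covers everything, so the minimum is 3.

3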